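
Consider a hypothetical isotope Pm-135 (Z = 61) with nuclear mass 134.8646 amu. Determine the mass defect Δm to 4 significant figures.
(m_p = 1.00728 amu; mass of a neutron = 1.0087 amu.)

The nucleus contains 61 protons and 135 − 61 = 74 neutrons.
Total constituent mass: 61 × 1.00728 + 74 × 1.0087 = 136.08788 amu
The mass defect is 136.08788 − 134.8646 = 1.22328 amu.

1.223 amu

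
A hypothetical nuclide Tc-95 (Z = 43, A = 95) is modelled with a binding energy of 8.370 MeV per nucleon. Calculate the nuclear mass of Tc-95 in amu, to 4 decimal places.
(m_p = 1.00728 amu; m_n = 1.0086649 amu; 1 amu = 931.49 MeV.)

Total binding energy = 95 × 8.370 = 795.150 MeV
Mass defect = 795.150 MeV / (931.49 MeV/amu) = 0.853632 amu
Constituent mass = 43(1.00728) + 52(1.0086649) = 95.7636148 amu
Nuclear mass = 95.7636148 − 0.853632 = 94.9099828 amu ≈ 94.9100 amu (to 4 decimal places)

94.9100 amu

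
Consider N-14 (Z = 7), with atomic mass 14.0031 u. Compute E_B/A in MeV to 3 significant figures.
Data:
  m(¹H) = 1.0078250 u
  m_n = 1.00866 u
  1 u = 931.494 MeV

7.47 MeV/nucleon

Z = 7, so N = A − Z = 14 − 7 = 7.
Σm = 7·m(¹H) + 7·m_n = 7.0547750 + 7.06062 = 14.1153950 u
Δm = 14.1153950 − 14.0031 = 0.1122950 u
Binding energy = Δm·c² = 0.1122950 × 931.494 MeV/u = 104.602 MeV
Per nucleon: 104.602 / 14 = 7.472 MeV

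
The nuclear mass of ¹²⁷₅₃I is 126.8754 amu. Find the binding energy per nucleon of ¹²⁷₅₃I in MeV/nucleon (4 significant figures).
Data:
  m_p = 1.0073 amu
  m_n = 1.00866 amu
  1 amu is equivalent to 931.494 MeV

The nucleus contains 53 protons and 127 − 53 = 74 neutrons.
Total constituent mass: 53 × 1.0073 + 74 × 1.00866 = 128.02774 amu
Δm = 128.02774 − 126.8754 = 1.15234 amu
Binding energy = Δm·c² = 1.15234 × 931.494 MeV/amu = 1073.40 MeV
Dividing by A = 127 gives 8.452 MeV per nucleon.

8.452 MeV/nucleon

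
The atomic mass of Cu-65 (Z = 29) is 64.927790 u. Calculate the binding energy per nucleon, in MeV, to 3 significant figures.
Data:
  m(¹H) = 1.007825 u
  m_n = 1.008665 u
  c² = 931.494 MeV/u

8.76 MeV/nucleon

Mass of separated nucleons = 29(1.007825) + 36(1.008665) = 29.226925 + 36.311940 = 65.538865 u
Mass defect Δm = 65.538865 − 64.927790 = 0.611075 u
Converting to energy: 0.611075 u × 931.494 MeV/u = 569.213 MeV
BE/A = 569.213 MeV / 65 = 8.757 MeV/nucleon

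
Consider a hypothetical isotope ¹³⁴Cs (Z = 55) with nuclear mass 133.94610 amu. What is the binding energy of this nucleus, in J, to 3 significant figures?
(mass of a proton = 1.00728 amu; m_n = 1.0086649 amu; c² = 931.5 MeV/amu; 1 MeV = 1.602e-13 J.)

1.70e-10 J

Total constituent mass: 55 × 1.00728 + 79 × 1.0086649 = 135.0849271 amu
The mass defect is 135.0849271 − 133.94610 = 1.1388271 amu.
E_B = 1.1388271 × 931.5 = 1060.82 MeV
In joules: 1060.82 MeV × 1.602e-13 J/MeV = 1.6994e-10 J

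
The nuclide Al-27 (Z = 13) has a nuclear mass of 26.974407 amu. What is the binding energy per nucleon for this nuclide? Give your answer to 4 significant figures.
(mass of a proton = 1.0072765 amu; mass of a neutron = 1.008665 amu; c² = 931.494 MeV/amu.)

Total constituent mass: 13 × 1.0072765 + 14 × 1.008665 = 27.2159045 amu
Δm = 27.2159045 − 26.974407 = 0.2414975 amu
E_B = 0.2414975 × 931.494 = 224.953 MeV
Dividing by A = 27 gives 8.332 MeV per nucleon.

8.332 MeV/nucleon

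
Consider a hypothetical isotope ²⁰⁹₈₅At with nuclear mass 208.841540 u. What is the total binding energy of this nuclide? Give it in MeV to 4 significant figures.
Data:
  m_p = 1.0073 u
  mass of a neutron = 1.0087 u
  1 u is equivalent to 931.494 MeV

1730 MeV

Z = 85, so N = A − Z = 209 − 85 = 124.
Mass of separated nucleons = 85(1.0073) + 124(1.0087) = 85.6205 + 125.0788 = 210.6993 u
Δm = 210.6993 − 208.841540 = 1.857760 u
Converting to energy: 1.857760 u × 931.494 MeV/u = 1730.49 MeV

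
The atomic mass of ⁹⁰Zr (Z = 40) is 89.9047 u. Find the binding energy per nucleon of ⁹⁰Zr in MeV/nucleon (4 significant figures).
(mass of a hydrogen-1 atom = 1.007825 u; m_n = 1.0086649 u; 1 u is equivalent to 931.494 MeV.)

With 40 protons and 50 neutrons (A = 90):
Σm = 40·m(¹H) + 50·m_n = 40.313000 + 50.4332450 = 90.7462450 u
Δm = 90.7462450 − 89.9047 = 0.8415450 u
Binding energy = Δm·c² = 0.8415450 × 931.494 MeV/u = 783.894 MeV
Dividing by A = 90 gives 8.710 MeV per nucleon.

8.710 MeV/nucleon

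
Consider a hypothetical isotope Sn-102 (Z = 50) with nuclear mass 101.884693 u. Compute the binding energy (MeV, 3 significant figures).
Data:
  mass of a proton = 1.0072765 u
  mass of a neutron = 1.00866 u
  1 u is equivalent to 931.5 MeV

Total constituent mass: 50 × 1.0072765 + 52 × 1.00866 = 102.8141450 u
Mass defect Δm = 102.8141450 − 101.884693 = 0.9294520 u
Binding energy = Δm·c² = 0.9294520 × 931.5 MeV/u = 865.785 MeV

866 MeV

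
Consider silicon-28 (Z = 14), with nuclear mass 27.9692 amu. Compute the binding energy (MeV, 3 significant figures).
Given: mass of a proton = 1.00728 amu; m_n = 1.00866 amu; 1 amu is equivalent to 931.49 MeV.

With 14 protons and 14 neutrons (A = 28):
Total constituent mass: 14 × 1.00728 + 14 × 1.00866 = 28.22316 amu
Δm = 28.22316 − 27.9692 = 0.25396 amu
E_B = 0.25396 × 931.49 = 236.561 MeV

237 MeV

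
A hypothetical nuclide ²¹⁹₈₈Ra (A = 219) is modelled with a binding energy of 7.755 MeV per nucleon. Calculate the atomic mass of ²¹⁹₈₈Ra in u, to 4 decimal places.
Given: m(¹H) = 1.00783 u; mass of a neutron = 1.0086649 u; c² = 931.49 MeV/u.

219.0009 u

Total binding energy = 219 × 7.755 = 1698.345 MeV
Mass defect = 1698.345 MeV / (931.49 MeV/u) = 1.823256 u
Constituent mass = 88(1.00783) + 131(1.0086649) = 220.8241419 u
Atomic mass = 220.8241419 − 1.823256 = 219.0008859 u ≈ 219.0009 u (to 4 decimal places)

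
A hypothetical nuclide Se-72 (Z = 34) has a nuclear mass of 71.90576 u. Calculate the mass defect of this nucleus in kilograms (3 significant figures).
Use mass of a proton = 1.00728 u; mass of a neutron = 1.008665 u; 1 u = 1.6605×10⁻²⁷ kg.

1.11e-27 kg

Z = 34, so N = A − Z = 72 − 34 = 38.
Σm = 34·m_p + 38·m_n = 34.24752 + 38.329270 = 72.576790 u
Mass defect Δm = 72.576790 − 71.90576 = 0.671030 u
In SI units: 0.671030 u × 1.6605×10⁻²⁷ kg/u = 1.1142e-27 kg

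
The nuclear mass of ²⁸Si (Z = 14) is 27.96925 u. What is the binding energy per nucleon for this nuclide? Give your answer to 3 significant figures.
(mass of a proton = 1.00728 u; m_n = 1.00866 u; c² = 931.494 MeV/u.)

With 14 protons and 14 neutrons (A = 28):
Mass of separated nucleons = 14(1.00728) + 14(1.00866) = 14.10192 + 14.12124 = 28.22316 u
Mass defect Δm = 28.22316 − 27.96925 = 0.25391 u
Converting to energy: 0.25391 u × 931.494 MeV/u = 236.516 MeV
BE/A = 236.516 MeV / 28 = 8.447 MeV/nucleon

8.45 MeV/nucleon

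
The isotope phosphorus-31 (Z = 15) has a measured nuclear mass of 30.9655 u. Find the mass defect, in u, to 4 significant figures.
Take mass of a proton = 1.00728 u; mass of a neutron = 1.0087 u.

0.2829 u

Mass of separated nucleons = 15(1.00728) + 16(1.0087) = 15.10920 + 16.1392 = 31.24840 u
Mass defect Δm = 31.24840 − 30.9655 = 0.28290 u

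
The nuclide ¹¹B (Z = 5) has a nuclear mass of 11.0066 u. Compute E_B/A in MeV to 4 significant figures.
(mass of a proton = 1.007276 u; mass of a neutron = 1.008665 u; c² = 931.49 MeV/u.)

Σm = 5·m_p + 6·m_n = 5.036380 + 6.051990 = 11.088370 u
Mass defect Δm = 11.088370 − 11.0066 = 0.081770 u
E_B = 0.081770 × 931.49 = 76.1679 MeV
BE/A = 76.1679 MeV / 11 = 6.924 MeV/nucleon

6.924 MeV/nucleon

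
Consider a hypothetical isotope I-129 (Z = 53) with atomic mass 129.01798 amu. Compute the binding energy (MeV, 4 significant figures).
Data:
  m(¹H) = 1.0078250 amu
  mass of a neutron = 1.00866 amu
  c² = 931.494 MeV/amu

982.6 MeV

Total constituent mass: 53 × 1.0078250 + 76 × 1.00866 = 130.0728850 amu
The mass defect is 130.0728850 − 129.01798 = 1.0549050 amu.
E_B = 1.0549050 × 931.494 = 982.638 MeV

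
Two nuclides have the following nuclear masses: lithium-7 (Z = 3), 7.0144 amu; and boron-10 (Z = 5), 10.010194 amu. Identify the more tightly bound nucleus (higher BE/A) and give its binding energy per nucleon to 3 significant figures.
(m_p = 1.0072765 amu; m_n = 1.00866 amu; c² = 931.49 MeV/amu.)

lithium-7: Σm = 3(1.0072765) + 4(1.00866) = 7.0564695 amu; Δm = 0.0420695 amu; E_B = 39.187 MeV; E_B/A = 5.598 MeV
boron-10: Σm = 5(1.0072765) + 5(1.00866) = 10.0796825 amu; Δm = 0.0694885 amu; E_B = 64.728 MeV; E_B/A = 6.473 MeV
boron-10 has the higher binding energy per nucleon, so it is the more tightly bound nucleus.

boron-10; 6.47 MeV/nucleon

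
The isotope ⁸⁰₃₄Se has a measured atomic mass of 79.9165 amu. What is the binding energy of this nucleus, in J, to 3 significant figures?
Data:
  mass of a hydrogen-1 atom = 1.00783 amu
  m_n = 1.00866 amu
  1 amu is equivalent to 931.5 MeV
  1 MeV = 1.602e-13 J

1.12e-10 J

Total constituent mass: 34 × 1.00783 + 46 × 1.00866 = 80.66458 amu
The mass defect is 80.66458 − 79.9165 = 0.74808 amu.
Binding energy = Δm·c² = 0.74808 × 931.5 MeV/amu = 696.837 MeV
In joules: 696.837 MeV × 1.602e-13 J/MeV = 1.1163e-10 J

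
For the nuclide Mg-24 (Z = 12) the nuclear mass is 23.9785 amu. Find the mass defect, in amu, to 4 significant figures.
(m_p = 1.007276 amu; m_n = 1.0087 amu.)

Σm = 12·m_p + 12·m_n = 12.087312 + 12.1044 = 24.191712 amu
The mass defect is 24.191712 − 23.9785 = 0.213212 amu.

0.2132 amu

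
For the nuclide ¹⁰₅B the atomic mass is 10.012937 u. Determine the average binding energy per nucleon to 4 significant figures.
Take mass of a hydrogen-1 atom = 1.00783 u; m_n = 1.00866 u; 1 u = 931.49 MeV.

Mass of separated nucleons = 5(1.00783) + 5(1.00866) = 5.03915 + 5.04330 = 10.08245 u
Δm = 10.08245 − 10.012937 = 0.069513 u
Converting to energy: 0.069513 u × 931.49 MeV/u = 64.7507 MeV
BE/A = 64.7507 MeV / 10 = 6.475 MeV/nucleon

6.475 MeV/nucleon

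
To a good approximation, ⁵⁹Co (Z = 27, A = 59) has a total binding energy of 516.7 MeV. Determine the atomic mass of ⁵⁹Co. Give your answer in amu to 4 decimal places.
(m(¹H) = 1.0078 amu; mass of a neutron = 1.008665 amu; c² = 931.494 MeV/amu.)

Mass defect = 516.7 MeV / (931.494 MeV/amu) = 0.554700 amu
Constituent mass = 27(1.0078) + 32(1.008665) = 59.487880 amu
Atomic mass = 59.487880 − 0.554700 = 58.933180 amu ≈ 58.9332 amu (to 4 decimal places)

58.9332 amu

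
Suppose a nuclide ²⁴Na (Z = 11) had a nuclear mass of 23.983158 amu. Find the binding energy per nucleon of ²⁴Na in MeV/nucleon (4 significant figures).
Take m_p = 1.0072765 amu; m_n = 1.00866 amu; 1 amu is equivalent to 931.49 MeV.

Σm = 11·m_p + 13·m_n = 11.0800415 + 13.11258 = 24.1926215 amu
Mass defect Δm = 24.1926215 − 23.983158 = 0.2094635 amu
Converting to energy: 0.2094635 amu × 931.49 MeV/amu = 195.113 MeV
BE/A = 195.113 MeV / 24 = 8.130 MeV/nucleon

8.130 MeV/nucleon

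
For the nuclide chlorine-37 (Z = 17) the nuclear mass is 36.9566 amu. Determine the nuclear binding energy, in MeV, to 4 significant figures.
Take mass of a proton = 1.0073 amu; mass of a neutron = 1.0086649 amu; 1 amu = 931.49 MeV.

317.4 MeV

Mass of separated nucleons = 17(1.0073) + 20(1.0086649) = 17.1241 + 20.1732980 = 37.2973980 amu
The mass defect is 37.2973980 − 36.9566 = 0.3407980 amu.
Converting to energy: 0.3407980 amu × 931.49 MeV/amu = 317.4499 MeV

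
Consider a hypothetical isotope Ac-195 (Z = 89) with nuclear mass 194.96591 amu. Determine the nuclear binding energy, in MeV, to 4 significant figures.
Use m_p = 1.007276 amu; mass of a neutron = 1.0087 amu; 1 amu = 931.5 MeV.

1494 MeV

The nucleus contains 89 protons and 195 − 89 = 106 neutrons.
Total constituent mass: 89 × 1.007276 + 106 × 1.0087 = 196.569764 amu
Mass defect Δm = 196.569764 − 194.96591 = 1.603854 amu
Binding energy = Δm·c² = 1.603854 × 931.5 MeV/amu = 1493.99 MeV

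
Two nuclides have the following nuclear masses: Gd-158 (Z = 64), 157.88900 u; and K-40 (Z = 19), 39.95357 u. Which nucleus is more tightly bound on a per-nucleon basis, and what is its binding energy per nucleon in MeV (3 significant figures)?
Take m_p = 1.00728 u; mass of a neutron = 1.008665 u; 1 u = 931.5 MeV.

K-40; 8.54 MeV/nucleon

Gd-158: Σm = 64(1.00728) + 94(1.008665) = 159.280430 u; Δm = 1.391430 u; E_B = 1296.1 MeV; E_B/A = 8.203 MeV
K-40: Σm = 19(1.00728) + 21(1.008665) = 40.320285 u; Δm = 0.366715 u; E_B = 341.60 MeV; E_B/A = 8.540 MeV
K-40 has the higher binding energy per nucleon, so it is the more tightly bound nucleus.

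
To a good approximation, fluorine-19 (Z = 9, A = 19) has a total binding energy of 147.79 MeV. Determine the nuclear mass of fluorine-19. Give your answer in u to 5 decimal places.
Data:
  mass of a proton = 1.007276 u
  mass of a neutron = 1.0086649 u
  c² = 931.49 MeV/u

Mass defect = 147.79 MeV / (931.49 MeV/u) = 0.1586598 u
Constituent mass = 9(1.007276) + 10(1.0086649) = 19.1521330 u
Nuclear mass = 19.1521330 − 0.1586598 = 18.9934732 u ≈ 18.99347 u (to 5 decimal places)

18.99347 u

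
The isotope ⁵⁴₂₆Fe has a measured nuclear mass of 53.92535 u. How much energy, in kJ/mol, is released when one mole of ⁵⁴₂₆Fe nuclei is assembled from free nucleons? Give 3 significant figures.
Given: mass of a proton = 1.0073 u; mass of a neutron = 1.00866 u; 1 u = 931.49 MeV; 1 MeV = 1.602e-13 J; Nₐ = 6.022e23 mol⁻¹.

The nucleus contains 26 protons and 54 − 26 = 28 neutrons.
Mass of separated nucleons = 26(1.0073) + 28(1.00866) = 26.1898 + 28.24248 = 54.43228 u
Δm = 54.43228 − 53.92535 = 0.50693 u
E_B = 0.50693 × 931.49 = 472.200 MeV
Per nucleus in joules: 472.200 MeV × 1.602e-13 J/MeV = 7.5646e-11 J
Per mole: 7.5646e-11 J × 6.022e23 mol⁻¹ = 4.5554e+13 J/mol

4.56e+10 kJ/mol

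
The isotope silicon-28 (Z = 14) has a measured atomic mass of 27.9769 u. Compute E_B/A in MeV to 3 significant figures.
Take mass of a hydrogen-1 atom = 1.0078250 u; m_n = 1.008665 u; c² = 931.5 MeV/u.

Z = 14, so N = A − Z = 28 − 14 = 14.
Mass of separated nucleons = 14(1.0078250) + 14(1.008665) = 14.1095500 + 14.121310 = 28.2308600 u
The mass defect is 28.2308600 − 27.9769 = 0.2539600 u.
E_B = 0.2539600 × 931.5 = 236.564 MeV
BE/A = 236.564 MeV / 28 = 8.449 MeV/nucleon

8.45 MeV/nucleon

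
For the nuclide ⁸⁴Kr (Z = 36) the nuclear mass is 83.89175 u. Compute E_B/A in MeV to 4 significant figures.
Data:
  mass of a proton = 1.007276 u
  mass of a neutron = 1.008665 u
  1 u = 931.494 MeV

8.717 MeV/nucleon

Total constituent mass: 36 × 1.007276 + 48 × 1.008665 = 84.677856 u
Mass defect Δm = 84.677856 − 83.89175 = 0.786106 u
Binding energy = Δm·c² = 0.786106 × 931.494 MeV/u = 732.253 MeV
BE/A = 732.253 MeV / 84 = 8.717 MeV/nucleon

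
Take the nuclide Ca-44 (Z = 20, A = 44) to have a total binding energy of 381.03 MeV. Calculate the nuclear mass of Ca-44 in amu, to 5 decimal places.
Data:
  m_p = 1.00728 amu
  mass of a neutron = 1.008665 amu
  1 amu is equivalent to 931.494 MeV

43.94451 amu

Mass defect = 381.03 MeV / (931.494 MeV/amu) = 0.4090526 amu
Constituent mass = 20(1.00728) + 24(1.008665) = 44.353560 amu
Nuclear mass = 44.353560 − 0.4090526 = 43.9445074 amu ≈ 43.94451 amu (to 5 decimal places)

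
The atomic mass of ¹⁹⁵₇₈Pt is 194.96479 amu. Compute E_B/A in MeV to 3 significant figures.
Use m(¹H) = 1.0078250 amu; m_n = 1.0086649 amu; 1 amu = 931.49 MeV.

With 78 protons and 117 neutrons (A = 195):
Total constituent mass: 78 × 1.0078250 + 117 × 1.0086649 = 196.6241433 amu
The mass defect is 196.6241433 − 194.96479 = 1.6593533 amu.
Converting to energy: 1.6593533 amu × 931.49 MeV/amu = 1545.67 MeV
Dividing by A = 195 gives 7.927 MeV per nucleon.

7.93 MeV/nucleon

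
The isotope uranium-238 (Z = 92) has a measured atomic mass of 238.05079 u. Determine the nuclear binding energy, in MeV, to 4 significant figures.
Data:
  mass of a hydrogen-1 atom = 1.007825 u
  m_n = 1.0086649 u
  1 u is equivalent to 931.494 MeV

Z = 92, so N = A − Z = 238 − 92 = 146.
Σm = 92·m(¹H) + 146·m_n = 92.719900 + 147.2650754 = 239.9849754 u
Δm = 239.9849754 − 238.05079 = 1.9341854 u
E_B = 1.9341854 × 931.494 = 1801.68 MeV

1802 MeV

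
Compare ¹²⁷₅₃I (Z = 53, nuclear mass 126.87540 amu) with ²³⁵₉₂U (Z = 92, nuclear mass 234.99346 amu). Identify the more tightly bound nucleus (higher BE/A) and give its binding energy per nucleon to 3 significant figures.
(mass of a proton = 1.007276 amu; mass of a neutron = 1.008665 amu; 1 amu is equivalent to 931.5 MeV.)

¹²⁷₅₃I: Σm = 53(1.007276) + 74(1.008665) = 128.026838 amu; Δm = 1.151438 amu; E_B = 1072.56 MeV; E_B/A = 8.445 MeV
²³⁵₉₂U: Σm = 92(1.007276) + 143(1.008665) = 236.908487 amu; Δm = 1.915027 amu; E_B = 1783.8 MeV; E_B/A = 7.591 MeV
¹²⁷₅₃I has the higher binding energy per nucleon, so it is the more tightly bound nucleus.

¹²⁷₅₃I; 8.45 MeV/nucleon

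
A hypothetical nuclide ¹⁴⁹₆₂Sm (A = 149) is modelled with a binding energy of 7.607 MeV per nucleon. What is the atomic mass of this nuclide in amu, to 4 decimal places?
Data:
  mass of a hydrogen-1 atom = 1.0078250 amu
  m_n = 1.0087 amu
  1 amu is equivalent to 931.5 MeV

149.0253 amu

Total binding energy = 149 × 7.607 = 1133.443 MeV
Mass defect = 1133.443 MeV / (931.5 MeV/amu) = 1.216793 amu
Constituent mass = 62(1.0078250) + 87(1.0087) = 150.2420500 amu
Atomic mass = 150.2420500 − 1.216793 = 149.0252570 amu ≈ 149.0253 amu (to 4 decimal places)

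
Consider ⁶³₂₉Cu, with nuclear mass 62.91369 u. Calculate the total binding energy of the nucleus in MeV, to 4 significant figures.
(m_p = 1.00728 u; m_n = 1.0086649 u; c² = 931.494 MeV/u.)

551.5 MeV

Mass of separated nucleons = 29(1.00728) + 34(1.0086649) = 29.21112 + 34.2946066 = 63.5057266 u
The mass defect is 63.5057266 − 62.91369 = 0.5920366 u.
E_B = 0.5920366 × 931.494 = 551.479 MeV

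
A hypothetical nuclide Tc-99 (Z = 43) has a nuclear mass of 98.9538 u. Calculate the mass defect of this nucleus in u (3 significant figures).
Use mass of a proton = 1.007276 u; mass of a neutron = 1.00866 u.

Mass of separated nucleons = 43(1.007276) + 56(1.00866) = 43.312868 + 56.48496 = 99.797828 u
Mass defect Δm = 99.797828 − 98.9538 = 0.844028 u

0.844 u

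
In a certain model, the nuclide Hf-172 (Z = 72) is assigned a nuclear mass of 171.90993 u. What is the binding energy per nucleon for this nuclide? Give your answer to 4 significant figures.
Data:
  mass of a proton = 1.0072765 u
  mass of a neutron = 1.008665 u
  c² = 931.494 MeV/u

8.018 MeV/nucleon

With 72 protons and 100 neutrons (A = 172):
Mass of separated nucleons = 72(1.0072765) + 100(1.008665) = 72.5239080 + 100.866500 = 173.3904080 u
Δm = 173.3904080 − 171.90993 = 1.4804780 u
Binding energy = Δm·c² = 1.4804780 × 931.494 MeV/u = 1379.06 MeV
BE/A = 1379.06 MeV / 172 = 8.018 MeV/nucleon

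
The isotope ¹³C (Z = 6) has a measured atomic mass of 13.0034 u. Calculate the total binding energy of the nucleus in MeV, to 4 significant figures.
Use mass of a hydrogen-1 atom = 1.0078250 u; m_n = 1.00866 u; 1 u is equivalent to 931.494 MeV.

The nucleus contains 6 protons and 13 − 6 = 7 neutrons.
Total constituent mass: 6 × 1.0078250 + 7 × 1.00866 = 13.1075700 u
Δm = 13.1075700 − 13.0034 = 0.1041700 u
E_B = 0.1041700 × 931.494 = 97.0337 MeV

97.03 MeV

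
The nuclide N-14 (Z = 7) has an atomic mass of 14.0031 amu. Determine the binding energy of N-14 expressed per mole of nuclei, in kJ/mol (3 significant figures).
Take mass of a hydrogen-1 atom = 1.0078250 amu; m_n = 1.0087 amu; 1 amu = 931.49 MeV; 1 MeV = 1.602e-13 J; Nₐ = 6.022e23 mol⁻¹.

Mass of separated nucleons = 7(1.0078250) + 7(1.0087) = 7.0547750 + 7.0609 = 14.1156750 amu
Mass defect Δm = 14.1156750 − 14.0031 = 0.1125750 amu
E_B = 0.1125750 × 931.49 = 104.862 MeV
Per nucleus in joules: 104.862 MeV × 1.602e-13 J/MeV = 1.6799e-11 J
Per mole: 1.6799e-11 J × 6.022e23 mol⁻¹ = 1.0116e+13 J/mol

1.01e+10 kJ/mol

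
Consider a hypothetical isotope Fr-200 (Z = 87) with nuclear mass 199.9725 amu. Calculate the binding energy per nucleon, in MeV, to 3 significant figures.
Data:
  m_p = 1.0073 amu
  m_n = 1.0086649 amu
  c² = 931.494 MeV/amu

7.65 MeV/nucleon

The nucleus contains 87 protons and 200 − 87 = 113 neutrons.
Total constituent mass: 87 × 1.0073 + 113 × 1.0086649 = 201.6142337 amu
Δm = 201.6142337 − 199.9725 = 1.6417337 amu
Converting to energy: 1.6417337 amu × 931.494 MeV/amu = 1529.27 MeV
BE/A = 1529.27 MeV / 200 = 7.646 MeV/nucleon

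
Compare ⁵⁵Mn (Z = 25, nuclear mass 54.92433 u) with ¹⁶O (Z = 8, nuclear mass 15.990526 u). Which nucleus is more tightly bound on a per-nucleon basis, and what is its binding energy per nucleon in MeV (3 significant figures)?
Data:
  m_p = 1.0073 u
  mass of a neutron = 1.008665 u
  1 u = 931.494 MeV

⁵⁵Mn; 8.78 MeV/nucleon

⁵⁵Mn: Σm = 25(1.0073) + 30(1.008665) = 55.442450 u; Δm = 0.518120 u; E_B = 482.63 MeV; E_B/A = 8.775 MeV
¹⁶O: Σm = 8(1.0073) + 8(1.008665) = 16.127720 u; Δm = 0.137194 u; E_B = 127.795 MeV; E_B/A = 7.987 MeV
⁵⁵Mn has the higher binding energy per nucleon, so it is the more tightly bound nucleus.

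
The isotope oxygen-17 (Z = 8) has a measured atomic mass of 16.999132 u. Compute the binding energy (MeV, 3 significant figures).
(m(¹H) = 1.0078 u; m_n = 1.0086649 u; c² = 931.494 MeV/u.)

Σm = 8·m(¹H) + 9·m_n = 8.0624 + 9.0779841 = 17.1403841 u
Δm = 17.1403841 − 16.999132 = 0.1412521 u
E_B = 0.1412521 × 931.494 = 131.575 MeV

132 MeV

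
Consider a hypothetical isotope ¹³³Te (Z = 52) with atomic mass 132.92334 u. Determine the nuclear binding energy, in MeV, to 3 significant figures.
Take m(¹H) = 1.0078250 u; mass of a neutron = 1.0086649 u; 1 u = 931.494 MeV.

Total constituent mass: 52 × 1.0078250 + 81 × 1.0086649 = 134.1087569 u
Δm = 134.1087569 − 132.92334 = 1.1854169 u
Binding energy = Δm·c² = 1.1854169 × 931.494 MeV/u = 1104.21 MeV

1100 MeV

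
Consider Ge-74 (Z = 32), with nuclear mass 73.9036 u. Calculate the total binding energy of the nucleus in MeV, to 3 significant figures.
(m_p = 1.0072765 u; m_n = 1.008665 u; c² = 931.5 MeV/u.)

646 MeV

Z = 32, so N = A − Z = 74 − 32 = 42.
Mass of separated nucleons = 32(1.0072765) + 42(1.008665) = 32.2328480 + 42.363930 = 74.5967780 u
Mass defect Δm = 74.5967780 − 73.9036 = 0.6931780 u
Converting to energy: 0.6931780 u × 931.5 MeV/u = 645.695 MeV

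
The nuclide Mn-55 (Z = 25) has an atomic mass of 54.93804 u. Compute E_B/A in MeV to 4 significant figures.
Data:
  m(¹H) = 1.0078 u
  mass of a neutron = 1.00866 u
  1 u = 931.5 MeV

8.752 MeV/nucleon

The nucleus contains 25 protons and 55 − 25 = 30 neutrons.
Mass of separated nucleons = 25(1.0078) + 30(1.00866) = 25.1950 + 30.25980 = 55.45480 u
Mass defect Δm = 55.45480 − 54.93804 = 0.51676 u
E_B = 0.51676 × 931.5 = 481.362 MeV
Dividing by A = 55 gives 8.752 MeV per nucleon.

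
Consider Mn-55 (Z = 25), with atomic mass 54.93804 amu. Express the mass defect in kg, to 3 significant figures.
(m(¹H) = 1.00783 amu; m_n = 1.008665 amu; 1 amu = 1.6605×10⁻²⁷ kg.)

8.60e-28 kg

Z = 25, so N = A − Z = 55 − 25 = 30.
Total constituent mass: 25 × 1.00783 + 30 × 1.008665 = 55.455700 amu
The mass defect is 55.455700 − 54.93804 = 0.517660 amu.
In SI units: 0.517660 amu × 1.6605×10⁻²⁷ kg/amu = 8.5957e-28 kg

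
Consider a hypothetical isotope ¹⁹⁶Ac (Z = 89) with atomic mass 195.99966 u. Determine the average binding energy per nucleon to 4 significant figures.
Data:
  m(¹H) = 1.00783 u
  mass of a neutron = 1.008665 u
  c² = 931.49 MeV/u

Z = 89, so N = A − Z = 196 − 89 = 107.
Total constituent mass: 89 × 1.00783 + 107 × 1.008665 = 197.624025 u
Δm = 197.624025 − 195.99966 = 1.624365 u
Binding energy = Δm·c² = 1.624365 × 931.49 MeV/u = 1513.08 MeV
Dividing by A = 196 gives 7.720 MeV per nucleon.

7.720 MeV/nucleon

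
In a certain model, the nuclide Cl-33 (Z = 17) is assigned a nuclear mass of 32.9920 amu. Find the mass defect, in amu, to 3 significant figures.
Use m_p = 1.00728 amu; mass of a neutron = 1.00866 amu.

Mass of separated nucleons = 17(1.00728) + 16(1.00866) = 17.12376 + 16.13856 = 33.26232 amu
The mass defect is 33.26232 − 32.9920 = 0.27032 amu.

0.270 amu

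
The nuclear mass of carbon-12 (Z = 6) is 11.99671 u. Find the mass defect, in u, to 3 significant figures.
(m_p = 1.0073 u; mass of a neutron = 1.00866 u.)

The nucleus contains 6 protons and 12 − 6 = 6 neutrons.
Σm = 6·m_p + 6·m_n = 6.0438 + 6.05196 = 12.09576 u
Mass defect Δm = 12.09576 − 11.99671 = 0.09905 u

0.0991 u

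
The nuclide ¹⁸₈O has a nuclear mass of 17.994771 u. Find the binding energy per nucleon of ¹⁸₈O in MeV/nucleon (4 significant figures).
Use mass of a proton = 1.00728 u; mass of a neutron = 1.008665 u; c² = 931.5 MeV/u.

With 8 protons and 10 neutrons (A = 18):
Σm = 8·m_p + 10·m_n = 8.05824 + 10.086650 = 18.144890 u
Mass defect Δm = 18.144890 − 17.994771 = 0.150119 u
E_B = 0.150119 × 931.5 = 139.836 MeV
BE/A = 139.836 MeV / 18 = 7.769 MeV/nucleon

7.769 MeV/nucleon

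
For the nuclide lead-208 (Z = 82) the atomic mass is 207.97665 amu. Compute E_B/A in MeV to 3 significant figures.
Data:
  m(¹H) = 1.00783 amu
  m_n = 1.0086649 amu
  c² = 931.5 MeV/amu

7.87 MeV/nucleon

Total constituent mass: 82 × 1.00783 + 126 × 1.0086649 = 209.7338374 amu
Δm = 209.7338374 − 207.97665 = 1.7571874 amu
E_B = 1.7571874 × 931.5 = 1636.82 MeV
BE/A = 1636.82 MeV / 208 = 7.869 MeV/nucleon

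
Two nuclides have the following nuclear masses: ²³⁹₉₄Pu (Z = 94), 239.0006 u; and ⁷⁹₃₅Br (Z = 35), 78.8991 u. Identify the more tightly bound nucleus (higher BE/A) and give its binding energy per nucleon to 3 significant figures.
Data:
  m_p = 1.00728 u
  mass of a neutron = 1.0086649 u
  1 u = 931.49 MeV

⁷⁹₃₅Br; 8.69 MeV/nucleon

²³⁹₉₄Pu: Σm = 94(1.00728) + 145(1.0086649) = 240.9407305 u; Δm = 1.9401305 u; E_B = 1807.2 MeV; E_B/A = 7.562 MeV
⁷⁹₃₅Br: Σm = 35(1.00728) + 44(1.0086649) = 79.6360556 u; Δm = 0.7369556 u; E_B = 686.47 MeV; E_B/A = 8.689 MeV
⁷⁹₃₅Br has the higher binding energy per nucleon, so it is the more tightly bound nucleus.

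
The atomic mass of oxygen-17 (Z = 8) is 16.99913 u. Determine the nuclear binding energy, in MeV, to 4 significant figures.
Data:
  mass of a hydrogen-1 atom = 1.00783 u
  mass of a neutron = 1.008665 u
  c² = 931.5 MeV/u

Σm = 8·m(¹H) + 9·m_n = 8.06264 + 9.077985 = 17.140625 u
The mass defect is 17.140625 − 16.99913 = 0.141495 u.
E_B = 0.141495 × 931.5 = 131.803 MeV

131.8 MeV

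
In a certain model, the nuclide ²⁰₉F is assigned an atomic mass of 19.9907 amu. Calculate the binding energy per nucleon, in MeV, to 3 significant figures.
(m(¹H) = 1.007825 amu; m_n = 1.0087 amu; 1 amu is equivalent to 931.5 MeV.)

Z = 9, so N = A − Z = 20 − 9 = 11.
Mass of separated nucleons = 9(1.007825) + 11(1.0087) = 9.070425 + 11.0957 = 20.166125 amu
Mass defect Δm = 20.166125 − 19.9907 = 0.175425 amu
Binding energy = Δm·c² = 0.175425 × 931.5 MeV/amu = 163.408 MeV
Per nucleon: 163.408 / 20 = 8.170 MeV

8.17 MeV/nucleon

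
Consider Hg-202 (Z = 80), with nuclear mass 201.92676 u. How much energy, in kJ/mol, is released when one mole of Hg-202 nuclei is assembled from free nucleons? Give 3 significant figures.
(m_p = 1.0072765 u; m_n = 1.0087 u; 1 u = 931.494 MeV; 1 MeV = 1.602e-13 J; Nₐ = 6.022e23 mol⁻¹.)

With 80 protons and 122 neutrons (A = 202):
Σm = 80·m_p + 122·m_n = 80.5821200 + 123.0614 = 203.6435200 u
The mass defect is 203.6435200 − 201.92676 = 1.7167600 u.
Binding energy = Δm·c² = 1.7167600 × 931.494 MeV/u = 1599.15 MeV
Per nucleus in joules: 1599.15 MeV × 1.602e-13 J/MeV = 2.5618e-10 J
Per mole: 2.5618e-10 J × 6.022e23 mol⁻¹ = 1.5427e+14 J/mol

1.54e+11 kJ/mol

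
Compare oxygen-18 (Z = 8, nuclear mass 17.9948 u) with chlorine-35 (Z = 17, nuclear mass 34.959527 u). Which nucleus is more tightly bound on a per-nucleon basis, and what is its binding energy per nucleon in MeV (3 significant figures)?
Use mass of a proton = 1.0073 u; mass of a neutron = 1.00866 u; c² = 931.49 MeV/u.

chlorine-35; 8.53 MeV/nucleon

oxygen-18: Σm = 8(1.0073) + 10(1.00866) = 18.14500 u; Δm = 0.15020 u; E_B = 139.91 MeV; E_B/A = 7.773 MeV
chlorine-35: Σm = 17(1.0073) + 18(1.00866) = 35.27998 u; Δm = 0.320453 u; E_B = 298.50 MeV; E_B/A = 8.529 MeV
chlorine-35 has the higher binding energy per nucleon, so it is the more tightly bound nucleus.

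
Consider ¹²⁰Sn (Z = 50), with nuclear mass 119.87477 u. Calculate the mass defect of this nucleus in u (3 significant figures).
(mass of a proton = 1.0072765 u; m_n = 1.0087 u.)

Z = 50, so N = A − Z = 120 − 50 = 70.
Total constituent mass: 50 × 1.0072765 + 70 × 1.0087 = 120.9728250 u
Mass defect Δm = 120.9728250 − 119.87477 = 1.0980550 u

1.10 u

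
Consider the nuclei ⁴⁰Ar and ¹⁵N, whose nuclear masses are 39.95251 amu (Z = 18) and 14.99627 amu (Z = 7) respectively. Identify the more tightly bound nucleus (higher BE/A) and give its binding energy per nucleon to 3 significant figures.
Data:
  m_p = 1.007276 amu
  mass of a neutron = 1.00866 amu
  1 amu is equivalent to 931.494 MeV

⁴⁰Ar; 8.59 MeV/nucleon

⁴⁰Ar: Σm = 18(1.007276) + 22(1.00866) = 40.321488 amu; Δm = 0.368978 amu; E_B = 343.70 MeV; E_B/A = 8.593 MeV
¹⁵N: Σm = 7(1.007276) + 8(1.00866) = 15.120212 amu; Δm = 0.123942 amu; E_B = 115.45 MeV; E_B/A = 7.697 MeV
⁴⁰Ar has the higher binding energy per nucleon, so it is the more tightly bound nucleus.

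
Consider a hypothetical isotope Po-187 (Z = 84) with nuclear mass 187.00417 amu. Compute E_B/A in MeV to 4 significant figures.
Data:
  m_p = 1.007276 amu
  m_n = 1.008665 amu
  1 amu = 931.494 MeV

Σm = 84·m_p + 103·m_n = 84.611184 + 103.892495 = 188.503679 amu
The mass defect is 188.503679 − 187.00417 = 1.499509 amu.
Converting to energy: 1.499509 amu × 931.494 MeV/amu = 1396.78 MeV
BE/A = 1396.78 MeV / 187 = 7.469 MeV/nucleon

7.469 MeV/nucleon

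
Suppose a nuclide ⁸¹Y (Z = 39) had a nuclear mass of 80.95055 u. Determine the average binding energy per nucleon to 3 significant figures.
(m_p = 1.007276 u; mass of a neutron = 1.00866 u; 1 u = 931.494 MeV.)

8.01 MeV/nucleon

The nucleus contains 39 protons and 81 − 39 = 42 neutrons.
Total constituent mass: 39 × 1.007276 + 42 × 1.00866 = 81.647484 u
Mass defect Δm = 81.647484 − 80.95055 = 0.696934 u
Binding energy = Δm·c² = 0.696934 × 931.494 MeV/u = 649.190 MeV
BE/A = 649.190 MeV / 81 = 8.0147 MeV/nucleon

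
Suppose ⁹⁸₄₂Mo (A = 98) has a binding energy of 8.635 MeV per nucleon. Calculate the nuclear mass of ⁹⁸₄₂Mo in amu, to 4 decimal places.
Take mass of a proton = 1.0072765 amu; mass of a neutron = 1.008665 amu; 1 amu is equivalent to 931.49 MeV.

97.8824 amu

Total binding energy = 98 × 8.635 = 846.230 MeV
Mass defect = 846.230 MeV / (931.49 MeV/amu) = 0.908469 amu
Constituent mass = 42(1.0072765) + 56(1.008665) = 98.7908530 amu
Nuclear mass = 98.7908530 − 0.908469 = 97.8823840 amu ≈ 97.8824 amu (to 4 decimal places)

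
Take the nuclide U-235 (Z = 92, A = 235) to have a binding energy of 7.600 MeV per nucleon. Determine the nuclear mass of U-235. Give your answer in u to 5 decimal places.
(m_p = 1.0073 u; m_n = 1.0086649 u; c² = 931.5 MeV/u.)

234.99334 u

Total binding energy = 235 × 7.600 = 1786.000 MeV
Mass defect = 1786.000 MeV / (931.5 MeV/u) = 1.9173376 u
Constituent mass = 92(1.0073) + 143(1.0086649) = 236.9106807 u
Nuclear mass = 236.9106807 − 1.9173376 = 234.9933431 u ≈ 234.99334 u (to 5 decimal places)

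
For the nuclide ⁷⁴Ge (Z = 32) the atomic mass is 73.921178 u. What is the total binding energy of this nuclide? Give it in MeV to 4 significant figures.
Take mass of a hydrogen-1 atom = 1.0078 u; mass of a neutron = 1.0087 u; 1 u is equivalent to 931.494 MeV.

646.3 MeV

Z = 32, so N = A − Z = 74 − 32 = 42.
Σm = 32·m(¹H) + 42·m_n = 32.2496 + 42.3654 = 74.6150 u
The mass defect is 74.6150 − 73.921178 = 0.693822 u.
E_B = 0.693822 × 931.494 = 646.291 MeV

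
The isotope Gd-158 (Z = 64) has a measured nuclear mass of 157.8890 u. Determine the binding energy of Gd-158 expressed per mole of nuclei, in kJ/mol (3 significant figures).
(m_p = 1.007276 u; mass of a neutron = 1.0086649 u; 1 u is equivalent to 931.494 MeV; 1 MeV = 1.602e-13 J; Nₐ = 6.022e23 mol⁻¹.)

The nucleus contains 64 protons and 158 − 64 = 94 neutrons.
Mass of separated nucleons = 64(1.007276) + 94(1.0086649) = 64.465664 + 94.8145006 = 159.2801646 u
Δm = 159.2801646 − 157.8890 = 1.3911646 u
E_B = 1.3911646 × 931.494 = 1295.86 MeV
Per nucleus in joules: 1295.86 MeV × 1.602e-13 J/MeV = 2.0760e-10 J
Per mole: 2.0760e-10 J × 6.022e23 mol⁻¹ = 1.2502e+14 J/mol

1.25e+11 kJ/mol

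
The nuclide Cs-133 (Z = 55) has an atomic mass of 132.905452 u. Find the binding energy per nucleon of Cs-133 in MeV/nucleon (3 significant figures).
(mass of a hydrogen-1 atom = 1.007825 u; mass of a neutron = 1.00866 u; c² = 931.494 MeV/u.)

The nucleus contains 55 protons and 133 − 55 = 78 neutrons.
Total constituent mass: 55 × 1.007825 + 78 × 1.00866 = 134.105855 u
Δm = 134.105855 − 132.905452 = 1.200403 u
Binding energy = Δm·c² = 1.200403 × 931.494 MeV/u = 1118.17 MeV
BE/A = 1118.17 MeV / 133 = 8.407 MeV/nucleon

8.41 MeV/nucleon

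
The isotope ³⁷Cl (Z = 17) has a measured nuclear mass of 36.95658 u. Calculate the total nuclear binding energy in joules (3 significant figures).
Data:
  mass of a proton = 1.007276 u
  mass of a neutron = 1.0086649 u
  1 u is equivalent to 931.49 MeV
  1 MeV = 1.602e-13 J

Mass of separated nucleons = 17(1.007276) + 20(1.0086649) = 17.123692 + 20.1732980 = 37.2969900 u
Mass defect Δm = 37.2969900 − 36.95658 = 0.3404100 u
Binding energy = Δm·c² = 0.3404100 × 931.49 MeV/u = 317.089 MeV
In joules: 317.089 MeV × 1.602e-13 J/MeV = 5.0798e-11 J

5.08e-11 J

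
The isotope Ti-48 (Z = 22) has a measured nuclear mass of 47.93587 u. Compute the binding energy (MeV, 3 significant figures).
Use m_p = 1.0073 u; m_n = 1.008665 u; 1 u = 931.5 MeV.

With 22 protons and 26 neutrons (A = 48):
Mass of separated nucleons = 22(1.0073) + 26(1.008665) = 22.1606 + 26.225290 = 48.385890 u
The mass defect is 48.385890 − 47.93587 = 0.450020 u.
Converting to energy: 0.450020 u × 931.5 MeV/u = 419.194 MeV

419 MeV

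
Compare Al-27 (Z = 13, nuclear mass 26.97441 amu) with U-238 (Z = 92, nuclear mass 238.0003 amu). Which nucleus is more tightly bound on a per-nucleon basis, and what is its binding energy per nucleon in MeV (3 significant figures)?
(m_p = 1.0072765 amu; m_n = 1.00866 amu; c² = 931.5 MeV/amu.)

Al-27; 8.33 MeV/nucleon

Al-27: Σm = 13(1.0072765) + 14(1.00866) = 27.2158345 amu; Δm = 0.2414245 amu; E_B = 224.89 MeV; E_B/A = 8.329 MeV
U-238: Σm = 92(1.0072765) + 146(1.00866) = 239.9337980 amu; Δm = 1.9334980 amu; E_B = 1801.05 MeV; E_B/A = 7.567 MeV
Al-27 has the higher binding energy per nucleon, so it is the more tightly bound nucleus.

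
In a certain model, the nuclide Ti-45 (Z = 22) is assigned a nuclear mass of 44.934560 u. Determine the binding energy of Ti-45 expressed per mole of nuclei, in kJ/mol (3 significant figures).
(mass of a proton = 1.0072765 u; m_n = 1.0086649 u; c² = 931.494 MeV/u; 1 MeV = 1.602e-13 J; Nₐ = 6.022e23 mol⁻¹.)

3.82e+10 kJ/mol

Z = 22, so N = A − Z = 45 − 22 = 23.
Total constituent mass: 22 × 1.0072765 + 23 × 1.0086649 = 45.3593757 u
Mass defect Δm = 45.3593757 − 44.934560 = 0.4248157 u
E_B = 0.4248157 × 931.494 = 395.713 MeV
Per nucleus in joules: 395.713 MeV × 1.602e-13 J/MeV = 6.3393e-11 J
Per mole: 6.3393e-11 J × 6.022e23 mol⁻¹ = 3.8175e+13 J/mol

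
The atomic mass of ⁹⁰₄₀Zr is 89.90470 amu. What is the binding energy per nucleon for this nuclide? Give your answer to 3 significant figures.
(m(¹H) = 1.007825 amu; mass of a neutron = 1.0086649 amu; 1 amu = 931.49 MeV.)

With 40 protons and 50 neutrons (A = 90):
Σm = 40·m(¹H) + 50·m_n = 40.313000 + 50.4332450 = 90.7462450 amu
The mass defect is 90.7462450 − 89.90470 = 0.8415450 amu.
E_B = 0.8415450 × 931.49 = 783.891 MeV
Per nucleon: 783.891 / 90 = 8.710 MeV

8.71 MeV/nucleon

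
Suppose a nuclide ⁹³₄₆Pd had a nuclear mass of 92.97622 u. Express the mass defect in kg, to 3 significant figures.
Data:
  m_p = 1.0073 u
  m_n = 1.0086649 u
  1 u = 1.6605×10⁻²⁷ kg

Z = 46, so N = A − Z = 93 − 46 = 47.
Mass of separated nucleons = 46(1.0073) + 47(1.0086649) = 46.3358 + 47.4072503 = 93.7430503 u
Δm = 93.7430503 − 92.97622 = 0.7668303 u
In SI units: 0.7668303 u × 1.6605×10⁻²⁷ kg/u = 1.2733e-27 kg

1.27e-27 kg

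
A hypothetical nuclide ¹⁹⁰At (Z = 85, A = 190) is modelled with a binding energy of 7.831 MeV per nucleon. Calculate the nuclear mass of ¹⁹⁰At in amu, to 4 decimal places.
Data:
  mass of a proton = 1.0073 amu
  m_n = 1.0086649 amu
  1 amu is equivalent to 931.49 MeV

189.9330 amu

Total binding energy = 190 × 7.831 = 1487.890 MeV
Mass defect = 1487.890 MeV / (931.49 MeV/amu) = 1.597323 amu
Constituent mass = 85(1.0073) + 105(1.0086649) = 191.5303145 amu
Nuclear mass = 191.5303145 − 1.597323 = 189.9329915 amu ≈ 189.9330 amu (to 4 decimal places)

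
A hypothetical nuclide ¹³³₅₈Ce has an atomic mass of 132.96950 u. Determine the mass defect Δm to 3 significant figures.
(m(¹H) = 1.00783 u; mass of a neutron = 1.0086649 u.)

1.13 u

Total constituent mass: 58 × 1.00783 + 75 × 1.0086649 = 134.1040075 u
The mass defect is 134.1040075 − 132.96950 = 1.1345075 u.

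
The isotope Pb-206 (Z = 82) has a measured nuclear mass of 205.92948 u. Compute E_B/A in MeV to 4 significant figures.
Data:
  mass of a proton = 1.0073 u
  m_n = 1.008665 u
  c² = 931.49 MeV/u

Z = 82, so N = A − Z = 206 − 82 = 124.
Total constituent mass: 82 × 1.0073 + 124 × 1.008665 = 207.673060 u
The mass defect is 207.673060 − 205.92948 = 1.743580 u.
Converting to energy: 1.743580 u × 931.49 MeV/u = 1624.13 MeV
BE/A = 1624.13 MeV / 206 = 7.884 MeV/nucleon

7.884 MeV/nucleon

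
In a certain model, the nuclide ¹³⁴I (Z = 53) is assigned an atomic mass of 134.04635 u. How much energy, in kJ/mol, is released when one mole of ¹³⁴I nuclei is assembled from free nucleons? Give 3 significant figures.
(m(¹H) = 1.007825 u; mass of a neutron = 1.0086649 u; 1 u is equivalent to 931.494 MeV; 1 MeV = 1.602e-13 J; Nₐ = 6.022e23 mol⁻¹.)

9.62e+10 kJ/mol

With 53 protons and 81 neutrons (A = 134):
Σm = 53·m(¹H) + 81·m_n = 53.414725 + 81.7018569 = 135.1165819 u
The mass defect is 135.1165819 − 134.04635 = 1.0702319 u.
Binding energy = Δm·c² = 1.0702319 × 931.494 MeV/u = 996.915 MeV
Per nucleus in joules: 996.915 MeV × 1.602e-13 J/MeV = 1.5971e-10 J
Per mole: 1.5971e-10 J × 6.022e23 mol⁻¹ = 9.6177e+13 J/mol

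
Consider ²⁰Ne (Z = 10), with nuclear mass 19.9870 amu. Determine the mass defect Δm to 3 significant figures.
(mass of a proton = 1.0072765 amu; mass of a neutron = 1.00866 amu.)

Total constituent mass: 10 × 1.0072765 + 10 × 1.00866 = 20.1593650 amu
Mass defect Δm = 20.1593650 − 19.9870 = 0.1723650 amu

0.172 amu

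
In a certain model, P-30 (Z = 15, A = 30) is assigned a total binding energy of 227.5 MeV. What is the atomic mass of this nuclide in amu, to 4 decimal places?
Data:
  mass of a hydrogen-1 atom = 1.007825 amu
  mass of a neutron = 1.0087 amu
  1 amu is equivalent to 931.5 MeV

Mass defect = 227.5 MeV / (931.5 MeV/amu) = 0.244230 amu
Constituent mass = 15(1.007825) + 15(1.0087) = 30.247875 amu
Atomic mass = 30.247875 − 0.244230 = 30.003645 amu ≈ 30.0036 amu (to 4 decimal places)

30.0036 amu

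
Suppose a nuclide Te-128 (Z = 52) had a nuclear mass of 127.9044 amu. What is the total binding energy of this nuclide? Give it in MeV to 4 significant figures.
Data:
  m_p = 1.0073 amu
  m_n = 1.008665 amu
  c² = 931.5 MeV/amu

1056 MeV

The nucleus contains 52 protons and 128 − 52 = 76 neutrons.
Mass of separated nucleons = 52(1.0073) + 76(1.008665) = 52.3796 + 76.658540 = 129.038140 amu
Mass defect Δm = 129.038140 − 127.9044 = 1.133740 amu
E_B = 1.133740 × 931.5 = 1056.08 MeV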